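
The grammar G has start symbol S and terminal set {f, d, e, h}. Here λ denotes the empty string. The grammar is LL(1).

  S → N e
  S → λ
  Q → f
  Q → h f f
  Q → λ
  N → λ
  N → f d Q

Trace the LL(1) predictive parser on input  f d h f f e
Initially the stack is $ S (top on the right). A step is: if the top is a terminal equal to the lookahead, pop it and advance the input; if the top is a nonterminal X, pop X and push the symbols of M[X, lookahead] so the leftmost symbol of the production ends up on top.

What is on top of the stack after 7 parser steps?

f

     Stack      Input          Action
  1  $ S        f d h f f e $  expand S → N e
  2  $ e N      f d h f f e $  expand N → f d Q
  3  $ e Q d f  f d h f f e $  match f
  4  $ e Q d    d h f f e $    match d
  5  $ e Q      h f f e $      expand Q → h f f
  6  $ e f f h  h f f e $      match h
  7  $ e f f    f f e $        match f
Stack after step 7: $ e f (top = f).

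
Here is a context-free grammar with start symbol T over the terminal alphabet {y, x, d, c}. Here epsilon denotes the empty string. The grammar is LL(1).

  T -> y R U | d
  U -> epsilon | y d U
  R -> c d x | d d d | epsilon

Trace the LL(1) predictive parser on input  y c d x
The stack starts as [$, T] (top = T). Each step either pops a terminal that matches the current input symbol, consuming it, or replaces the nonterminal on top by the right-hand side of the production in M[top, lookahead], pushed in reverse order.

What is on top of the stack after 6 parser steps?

step 1: stack=$ T  input=y c d x $  — expand T -> y R U
step 2: stack=$ U R y  input=y c d x $  — match y
step 3: stack=$ U R  input=c d x $  — expand R -> c d x
step 4: stack=$ U x d c  input=c d x $  — match c
step 5: stack=$ U x d  input=d x $  — match d
step 6: stack=$ U x  input=x $  — match x
Stack after step 6: $ U (top = U).

U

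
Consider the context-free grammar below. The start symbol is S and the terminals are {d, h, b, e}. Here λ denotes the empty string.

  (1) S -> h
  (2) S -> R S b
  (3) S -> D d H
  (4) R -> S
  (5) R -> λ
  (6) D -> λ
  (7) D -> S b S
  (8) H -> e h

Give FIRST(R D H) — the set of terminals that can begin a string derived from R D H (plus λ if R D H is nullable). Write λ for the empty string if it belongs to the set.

FIRST(H) = {e}
FIRST(S) = {d, h}  (via R S b, D d H)
FIRST(R) = {λ, d, h}  (via S)
FIRST(D) = {λ, d, h}  (via S b S)
FIRST(R D H): take FIRST of each symbol in turn, carrying on past any symbol whose FIRST contains λ; result {d, e, h}.

{d, e, h}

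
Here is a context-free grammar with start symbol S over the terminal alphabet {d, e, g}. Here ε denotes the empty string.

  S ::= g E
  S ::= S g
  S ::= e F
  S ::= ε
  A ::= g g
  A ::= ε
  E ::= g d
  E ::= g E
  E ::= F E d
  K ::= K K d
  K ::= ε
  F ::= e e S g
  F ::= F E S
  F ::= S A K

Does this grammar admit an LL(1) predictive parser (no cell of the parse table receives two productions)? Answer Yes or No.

FIRST(S) = {ε, e, g}
FIRST(A) = {ε, g}
FIRST(E) = {d, e, g}
FIRST(K) = {ε, d}
FIRST(F) = {ε, d, e, g}
FOLLOW(S) = {$, d, e, g}
FOLLOW(A) = {$, d, e, g}
FOLLOW(E) = {$, d, e, g}
FOLLOW(K) = {$, d, e, g}
FOLLOW(F) = {$, d, e, g}
Cell M[A, g] receives both A ::= g g and A ::= ε — the grammar is not LL(1).

No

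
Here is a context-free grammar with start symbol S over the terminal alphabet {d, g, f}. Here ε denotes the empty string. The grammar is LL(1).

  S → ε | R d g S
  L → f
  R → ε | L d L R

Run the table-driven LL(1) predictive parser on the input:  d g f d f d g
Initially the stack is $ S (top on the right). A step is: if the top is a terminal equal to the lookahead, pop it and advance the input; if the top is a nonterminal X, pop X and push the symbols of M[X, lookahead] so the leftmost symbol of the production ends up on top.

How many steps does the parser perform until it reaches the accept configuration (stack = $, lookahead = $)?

15

step 1: stack=$ S  input=d g f d f d g $  — expand S → R d g S
step 2: stack=$ S g d R  input=d g f d f d g $  — expand R → ε
step 3: stack=$ S g d  input=d g f d f d g $  — match d
step 4: stack=$ S g  input=g f d f d g $  — match g
step 5: stack=$ S  input=f d f d g $  — expand S → R d g S
step 6: stack=$ S g d R  input=f d f d g $  — expand R → L d L R
step 7: stack=$ S g d R L d L  input=f d f d g $  — expand L → f
step 8: stack=$ S g d R L d f  input=f d f d g $  — match f
step 9: stack=$ S g d R L d  input=d f d g $  — match d
step 10: stack=$ S g d R L  input=f d g $  — expand L → f
step 11: stack=$ S g d R f  input=f d g $  — match f
step 12: stack=$ S g d R  input=d g $  — expand R → ε
step 13: stack=$ S g d  input=d g $  — match d
step 14: stack=$ S g  input=g $  — match g
step 15: stack=$ S  input=$  — expand S → ε
Accept reached after 15 steps.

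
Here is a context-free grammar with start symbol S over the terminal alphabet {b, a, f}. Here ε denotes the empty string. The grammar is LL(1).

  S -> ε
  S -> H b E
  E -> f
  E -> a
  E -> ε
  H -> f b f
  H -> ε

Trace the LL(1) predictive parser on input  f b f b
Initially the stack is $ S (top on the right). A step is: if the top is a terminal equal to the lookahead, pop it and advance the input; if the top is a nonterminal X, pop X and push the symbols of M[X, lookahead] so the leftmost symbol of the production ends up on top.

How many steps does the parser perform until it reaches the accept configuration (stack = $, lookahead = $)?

step 1: stack=$ S  input=f b f b $  — expand S -> H b E
step 2: stack=$ E b H  input=f b f b $  — expand H -> f b f
step 3: stack=$ E b f b f  input=f b f b $  — match f
step 4: stack=$ E b f b  input=b f b $  — match b
step 5: stack=$ E b f  input=f b $  — match f
step 6: stack=$ E b  input=b $  — match b
step 7: stack=$ E  input=$  — expand E -> ε
Accept reached after 7 steps.

7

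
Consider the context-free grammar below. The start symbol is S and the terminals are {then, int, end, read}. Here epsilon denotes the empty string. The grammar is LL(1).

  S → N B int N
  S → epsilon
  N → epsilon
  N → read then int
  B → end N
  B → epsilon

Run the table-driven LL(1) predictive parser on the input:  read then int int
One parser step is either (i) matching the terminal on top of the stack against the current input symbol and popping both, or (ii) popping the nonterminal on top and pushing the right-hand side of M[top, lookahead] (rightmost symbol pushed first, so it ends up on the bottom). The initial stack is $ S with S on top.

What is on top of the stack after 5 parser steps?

B

     Stack                    Input                Action
  1  $ S                      read then int int $  expand S → N B int N
  2  $ N int B N              read then int int $  expand N → read then int
  3  $ N int B int then read  read then int int $  match read
  4  $ N int B int then       then int int $       match then
  5  $ N int B int            int int $            match int
Stack after step 5: $ N int B (top = B).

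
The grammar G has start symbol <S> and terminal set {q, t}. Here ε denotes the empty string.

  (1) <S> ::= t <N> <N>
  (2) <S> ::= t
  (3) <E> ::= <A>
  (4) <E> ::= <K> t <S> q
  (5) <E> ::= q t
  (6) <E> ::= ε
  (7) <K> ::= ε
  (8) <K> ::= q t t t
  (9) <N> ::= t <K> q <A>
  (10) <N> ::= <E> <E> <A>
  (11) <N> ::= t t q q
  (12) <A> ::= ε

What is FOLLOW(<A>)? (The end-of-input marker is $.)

{$, q, t}

FIRST(<S>) = {t}
FIRST(<K>) = {ε, q}
FIRST(<A>) = {ε}
FIRST(<E>) = {ε, q, t}  (via <A>, <K> t <S> q)
FIRST(<N>) = {ε, q, t}  (via <E> <E> <A>)
FOLLOW(<S>) includes $ since <S> is the start symbol.
FOLLOW(<S>): in <E>::=<K> t <S> q, <S> is followed by q with FIRST {q}. Thus FOLLOW(<S>) = {$, q}.
FOLLOW(<K>): in <E>::=<K> t <S> q, <K> is followed by t <S> q with FIRST {t}; in <N>::=t <K> q <A>, <K> is followed by q <A> with FIRST {q}. Thus FOLLOW(<K>) = {q, t}.
FOLLOW(<N>): in <S>::=t <N> <N> (occurrence 1), <N> is followed by <N> with FIRST {ε, q, t}; in <S>::=t <N> <N> (occurrence 1), the suffix after <N> is nullable, so FOLLOW(<N>) ⊇ FOLLOW(<S>) = {$, q}; in <S>::=t <N> <N> (occurrence 2), the suffix after <N> is empty, so FOLLOW(<N>) ⊇ FOLLOW(<S>) = {$, q}. Thus FOLLOW(<N>) = {$, q, t}.
FOLLOW(<E>): in <N>::=<E> <E> <A> (occurrence 1), <E> is followed by <E> <A> with FIRST {ε, q, t}; in <N>::=<E> <E> <A> (occurrence 1), the suffix after <E> is nullable, so FOLLOW(<E>) ⊇ FOLLOW(<N>) = {$, q, t}; in <N>::=<E> <E> <A> (occurrence 2), <E> is followed by <A> with FIRST {ε}; in <N>::=<E> <E> <A> (occurrence 2), the suffix after <E> is nullable, so FOLLOW(<E>) ⊇ FOLLOW(<N>) = {$, q, t}. Thus FOLLOW(<E>) = {$, q, t}.
FOLLOW(<A>): in <E>::=<A>, the suffix after <A> is empty, so FOLLOW(<A>) ⊇ FOLLOW(<E>) = {$, q, t}; in <N>::=t <K> q <A>, the suffix after <A> is empty, so FOLLOW(<A>) ⊇ FOLLOW(<N>) = {$, q, t}; in <N>::=<E> <E> <A>, the suffix after <A> is empty, so FOLLOW(<A>) ⊇ FOLLOW(<N>) = {$, q, t}. Thus FOLLOW(<A>) = {$, q, t}.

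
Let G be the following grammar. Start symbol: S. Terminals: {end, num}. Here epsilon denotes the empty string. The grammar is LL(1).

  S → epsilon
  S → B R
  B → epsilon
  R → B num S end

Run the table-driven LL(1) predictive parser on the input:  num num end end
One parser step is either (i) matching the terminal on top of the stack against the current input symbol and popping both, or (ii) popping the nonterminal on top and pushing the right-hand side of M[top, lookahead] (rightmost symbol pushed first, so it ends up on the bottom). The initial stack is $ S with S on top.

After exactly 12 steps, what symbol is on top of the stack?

end

step 1: stack=$ S  input=num num end end $  — expand S → B R
step 2: stack=$ R B  input=num num end end $  — expand B → epsilon
step 3: stack=$ R  input=num num end end $  — expand R → B num S end
step 4: stack=$ end S num B  input=num num end end $  — expand B → epsilon
step 5: stack=$ end S num  input=num num end end $  — match num
step 6: stack=$ end S  input=num end end $  — expand S → B R
step 7: stack=$ end R B  input=num end end $  — expand B → epsilon
step 8: stack=$ end R  input=num end end $  — expand R → B num S end
step 9: stack=$ end end S num B  input=num end end $  — expand B → epsilon
step 10: stack=$ end end S num  input=num end end $  — match num
step 11: stack=$ end end S  input=end end $  — expand S → epsilon
step 12: stack=$ end end  input=end end $  — match end
Stack after step 12: $ end (top = end).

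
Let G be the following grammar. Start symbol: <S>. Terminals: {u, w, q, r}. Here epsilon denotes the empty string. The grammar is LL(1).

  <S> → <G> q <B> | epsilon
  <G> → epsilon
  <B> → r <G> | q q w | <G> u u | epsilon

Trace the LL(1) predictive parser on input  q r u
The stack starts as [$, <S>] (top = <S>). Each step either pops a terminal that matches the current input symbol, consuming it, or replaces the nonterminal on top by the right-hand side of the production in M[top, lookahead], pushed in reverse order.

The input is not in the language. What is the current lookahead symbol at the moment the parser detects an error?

step 1: stack=$ <S>  input=q r u $  — expand <S> → <G> q <B>
step 2: stack=$ <B> q <G>  input=q r u $  — expand <G> → epsilon
step 3: stack=$ <B> q  input=q r u $  — match q
step 4: stack=$ <B>  input=r u $  — expand <B> → r <G>
step 5: stack=$ <G> r  input=r u $  — match r
step 6: stack=$ <G>  input=u $  — expand <G> → epsilon
step 7: stack=$  input=u $  — error: stack empty but input remains

u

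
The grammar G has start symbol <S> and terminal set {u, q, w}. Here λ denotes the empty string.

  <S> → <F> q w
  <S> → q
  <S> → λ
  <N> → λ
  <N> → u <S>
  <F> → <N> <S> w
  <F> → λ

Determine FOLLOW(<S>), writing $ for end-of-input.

{$, q, u, w}

FIRST(<N>): from <N>→λ we get {λ}; from <N>→u <S> we get {u}. So FIRST(<N>) = {λ, u}.
FIRST(<S>): from <S>→<F> q w we get {q, u, w}; from <S>→q we get {q}; from <S>→λ we get {λ}. So FIRST(<S>) = {λ, q, u, w}.
FIRST(<F>): from <F>→<N> <S> w we get {q, u, w}; from <F>→λ we get {λ}. So FIRST(<F>) = {λ, q, u, w}.
FOLLOW(<S>) includes $ since <S> is the start symbol.
FOLLOW(<N>): in <F>→<N> <S> w, <N> is followed by <S> w with FIRST {q, u, w}. Thus FOLLOW(<N>) = {q, u, w}.
FOLLOW(<S>): in <N>→u <S>, the suffix after <S> is empty, so FOLLOW(<S>) ⊇ FOLLOW(<N>) = {q, u, w}; in <F>→<N> <S> w, <S> is followed by w with FIRST {w}. Thus FOLLOW(<S>) = {$, q, u, w}.
FOLLOW(<F>): in <S>→<F> q w, <F> is followed by q w with FIRST {q}. Thus FOLLOW(<F>) = {q}.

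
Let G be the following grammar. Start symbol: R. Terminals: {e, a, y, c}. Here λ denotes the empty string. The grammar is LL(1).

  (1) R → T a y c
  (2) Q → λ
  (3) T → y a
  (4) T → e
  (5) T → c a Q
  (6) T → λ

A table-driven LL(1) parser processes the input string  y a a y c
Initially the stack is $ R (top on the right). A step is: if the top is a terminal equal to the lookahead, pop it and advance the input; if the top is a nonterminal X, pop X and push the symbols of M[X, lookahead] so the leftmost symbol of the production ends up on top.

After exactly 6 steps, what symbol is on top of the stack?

c

     Stack        Input        Action
  1  $ R          y a a y c $  expand R → T a y c
  2  $ c y a T    y a a y c $  expand T → y a
  3  $ c y a a y  y a a y c $  match y
  4  $ c y a a    a a y c $    match a
  5  $ c y a      a y c $      match a
  6  $ c y        y c $        match y
Stack after step 6: $ c (top = c).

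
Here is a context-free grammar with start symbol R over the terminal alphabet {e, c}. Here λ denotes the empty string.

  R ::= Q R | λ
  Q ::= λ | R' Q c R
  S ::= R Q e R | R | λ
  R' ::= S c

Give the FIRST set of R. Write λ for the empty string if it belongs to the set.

FIRST(R) = {λ, c, e}  (via Q R)
FIRST(Q) = {λ, c, e}  (via R' Q c R)
FIRST(S) = {λ, c, e}  (via R Q e R, R)
FIRST(R') = {c, e}  (via S c)

{λ, c, e}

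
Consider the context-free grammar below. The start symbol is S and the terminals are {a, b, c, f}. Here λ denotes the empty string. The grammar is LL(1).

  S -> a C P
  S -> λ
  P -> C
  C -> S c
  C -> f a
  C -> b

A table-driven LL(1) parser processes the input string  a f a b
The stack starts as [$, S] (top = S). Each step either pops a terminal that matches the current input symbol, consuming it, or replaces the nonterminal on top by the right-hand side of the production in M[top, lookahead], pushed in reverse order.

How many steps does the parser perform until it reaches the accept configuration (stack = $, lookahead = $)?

8

step 1: stack=$ S  input=a f a b $  — expand S -> a C P
step 2: stack=$ P C a  input=a f a b $  — match a
step 3: stack=$ P C  input=f a b $  — expand C -> f a
step 4: stack=$ P a f  input=f a b $  — match f
step 5: stack=$ P a  input=a b $  — match a
step 6: stack=$ P  input=b $  — expand P -> C
step 7: stack=$ C  input=b $  — expand C -> b
step 8: stack=$ b  input=b $  — match b
Accept reached after 8 steps.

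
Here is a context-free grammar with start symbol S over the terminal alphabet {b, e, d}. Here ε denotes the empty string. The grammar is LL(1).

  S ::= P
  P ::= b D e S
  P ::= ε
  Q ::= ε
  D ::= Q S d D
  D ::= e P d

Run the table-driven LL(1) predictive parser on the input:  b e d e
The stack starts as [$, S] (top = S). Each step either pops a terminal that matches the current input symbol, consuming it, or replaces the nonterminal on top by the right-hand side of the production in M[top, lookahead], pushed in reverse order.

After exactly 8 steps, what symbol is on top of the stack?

S

step 1: stack=$ S  input=b e d e $  — expand S ::= P
step 2: stack=$ P  input=b e d e $  — expand P ::= b D e S
step 3: stack=$ S e D b  input=b e d e $  — match b
step 4: stack=$ S e D  input=e d e $  — expand D ::= e P d
step 5: stack=$ S e d P e  input=e d e $  — match e
step 6: stack=$ S e d P  input=d e $  — expand P ::= ε
step 7: stack=$ S e d  input=d e $  — match d
step 8: stack=$ S e  input=e $  — match e
Stack after step 8: $ S (top = S).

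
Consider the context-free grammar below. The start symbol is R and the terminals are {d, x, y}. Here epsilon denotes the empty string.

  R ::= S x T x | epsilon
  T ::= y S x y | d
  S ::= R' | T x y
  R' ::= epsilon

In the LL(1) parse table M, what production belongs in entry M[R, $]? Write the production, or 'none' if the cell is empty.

R ::= epsilon

FIRST(T) = {d, y}
FIRST(R') = {epsilon}
FIRST(S) = {epsilon, d, y}  (via R', T x y)
FIRST(R) = {epsilon, d, x, y}  (via S x T x)
FOLLOW(R) includes $ since R is the start symbol.
FOLLOW(R): R appears on no right-hand side. Thus FOLLOW(R) = {$}.
For R ::= S x T x: FIRST(S x T x) = {d, x, y}, so it goes in M[R, t] for t ∈ {d, x, y}.
For R ::= epsilon: FIRST(epsilon) = {epsilon}, so it goes in M[R, t] for t ∈ {}; since epsilon ∈ FIRST, also for every t ∈ FOLLOW(R) = {$}.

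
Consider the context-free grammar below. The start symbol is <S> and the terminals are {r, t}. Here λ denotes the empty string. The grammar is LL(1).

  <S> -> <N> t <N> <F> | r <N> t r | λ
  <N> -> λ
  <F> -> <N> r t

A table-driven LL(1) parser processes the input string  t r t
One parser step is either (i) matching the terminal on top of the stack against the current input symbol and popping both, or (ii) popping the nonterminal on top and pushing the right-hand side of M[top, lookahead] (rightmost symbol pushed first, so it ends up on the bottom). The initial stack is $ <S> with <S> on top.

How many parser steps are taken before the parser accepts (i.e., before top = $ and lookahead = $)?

     Stack            Input    Action
  1  $ <S>            t r t $  expand <S> -> <N> t <N> <F>
  2  $ <F> <N> t <N>  t r t $  expand <N> -> λ
  3  $ <F> <N> t      t r t $  match t
  4  $ <F> <N>        r t $    expand <N> -> λ
  5  $ <F>            r t $    expand <F> -> <N> r t
  6  $ t r <N>        r t $    expand <N> -> λ
  7  $ t r            r t $    match r
  8  $ t              t $      match t
Accept reached after 8 steps.

8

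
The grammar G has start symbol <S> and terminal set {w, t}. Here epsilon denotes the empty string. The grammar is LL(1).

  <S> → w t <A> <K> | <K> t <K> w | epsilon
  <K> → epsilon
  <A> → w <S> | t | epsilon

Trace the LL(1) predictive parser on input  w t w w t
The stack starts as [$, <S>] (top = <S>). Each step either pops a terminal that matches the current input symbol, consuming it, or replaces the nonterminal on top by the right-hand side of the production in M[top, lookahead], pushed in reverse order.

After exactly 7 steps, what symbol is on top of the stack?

step 1: stack=$ <S>  input=w t w w t $  — expand <S> → w t <A> <K>
step 2: stack=$ <K> <A> t w  input=w t w w t $  — match w
step 3: stack=$ <K> <A> t  input=t w w t $  — match t
step 4: stack=$ <K> <A>  input=w w t $  — expand <A> → w <S>
step 5: stack=$ <K> <S> w  input=w w t $  — match w
step 6: stack=$ <K> <S>  input=w t $  — expand <S> → w t <A> <K>
step 7: stack=$ <K> <K> <A> t w  input=w t $  — match w
Stack after step 7: $ <K> <K> <A> t (top = t).

t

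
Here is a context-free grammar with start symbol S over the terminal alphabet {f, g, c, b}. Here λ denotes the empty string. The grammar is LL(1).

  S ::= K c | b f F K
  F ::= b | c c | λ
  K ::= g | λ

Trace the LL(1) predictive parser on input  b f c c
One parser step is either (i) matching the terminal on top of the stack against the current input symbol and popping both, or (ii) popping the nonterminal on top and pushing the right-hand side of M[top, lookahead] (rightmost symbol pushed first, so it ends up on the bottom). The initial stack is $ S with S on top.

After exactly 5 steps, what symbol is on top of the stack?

c

     Stack      Input      Action
  1  $ S        b f c c $  expand S ::= b f F K
  2  $ K F f b  b f c c $  match b
  3  $ K F f    f c c $    match f
  4  $ K F      c c $      expand F ::= c c
  5  $ K c c    c c $      match c
Stack after step 5: $ K c (top = c).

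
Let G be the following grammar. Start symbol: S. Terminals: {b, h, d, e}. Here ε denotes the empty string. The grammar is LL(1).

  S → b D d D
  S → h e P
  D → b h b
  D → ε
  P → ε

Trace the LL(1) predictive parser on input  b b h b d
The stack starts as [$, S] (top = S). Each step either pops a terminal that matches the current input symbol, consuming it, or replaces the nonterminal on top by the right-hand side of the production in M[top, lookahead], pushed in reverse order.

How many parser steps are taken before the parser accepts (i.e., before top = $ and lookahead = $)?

step 1: stack=$ S  input=b b h b d $  — expand S → b D d D
step 2: stack=$ D d D b  input=b b h b d $  — match b
step 3: stack=$ D d D  input=b h b d $  — expand D → b h b
step 4: stack=$ D d b h b  input=b h b d $  — match b
step 5: stack=$ D d b h  input=h b d $  — match h
step 6: stack=$ D d b  input=b d $  — match b
step 7: stack=$ D d  input=d $  — match d
step 8: stack=$ D  input=$  — expand D → ε
Accept reached after 8 steps.

8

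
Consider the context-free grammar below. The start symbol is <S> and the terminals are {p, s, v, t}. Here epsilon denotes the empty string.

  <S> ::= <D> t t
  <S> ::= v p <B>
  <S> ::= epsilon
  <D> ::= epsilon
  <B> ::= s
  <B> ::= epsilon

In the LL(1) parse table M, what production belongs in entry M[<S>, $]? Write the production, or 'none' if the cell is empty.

<S> ::= epsilon

FIRST(<D>): from <D>::=epsilon we get {epsilon}. So FIRST(<D>) = {epsilon}.
FIRST(<B>): from <B>::=s we get {s}; from <B>::=epsilon we get {epsilon}. So FIRST(<B>) = {epsilon, s}.
FIRST(<S>): from <S>::=<D> t t we get {t}; from <S>::=v p <B> we get {v}; from <S>::=epsilon we get {epsilon}. So FIRST(<S>) = {epsilon, t, v}.
FOLLOW(<S>) includes $ since <S> is the start symbol.
FOLLOW(<S>): <S> appears on no right-hand side. Thus FOLLOW(<S>) = {$}.
For <S> ::= <D> t t: FIRST(<D> t t) = {t}, so it goes in M[<S>, t] for t ∈ {t}.
For <S> ::= v p <B>: FIRST(v p <B>) = {v}, so it goes in M[<S>, t] for t ∈ {v}.
For <S> ::= epsilon: FIRST(epsilon) = {epsilon}, so it goes in M[<S>, t] for t ∈ {}; since epsilon ∈ FIRST, also for every t ∈ FOLLOW(<S>) = {$}.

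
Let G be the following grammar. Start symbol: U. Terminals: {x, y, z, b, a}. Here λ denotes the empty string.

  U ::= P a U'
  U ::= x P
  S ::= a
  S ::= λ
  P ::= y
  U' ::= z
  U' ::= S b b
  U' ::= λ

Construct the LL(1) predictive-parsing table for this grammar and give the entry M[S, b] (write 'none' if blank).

FIRST(S) = {λ, a}
FIRST(P) = {y}
FIRST(U) = {x, y}  (via P a U')
FIRST(U') = {λ, a, b, z}  (via S b b)
FOLLOW(U) includes $ since U is the start symbol.
FOLLOW(S): in U'::=S b b, S is followed by b b with FIRST {b}. Thus FOLLOW(S) = {b}.
For S ::= a: FIRST(a) = {a}, so it goes in M[S, t] for t ∈ {a}.
For S ::= λ: FIRST(λ) = {λ}, so it goes in M[S, t] for t ∈ {}; since λ ∈ FIRST, also for every t ∈ FOLLOW(S) = {b}.

S ::= λ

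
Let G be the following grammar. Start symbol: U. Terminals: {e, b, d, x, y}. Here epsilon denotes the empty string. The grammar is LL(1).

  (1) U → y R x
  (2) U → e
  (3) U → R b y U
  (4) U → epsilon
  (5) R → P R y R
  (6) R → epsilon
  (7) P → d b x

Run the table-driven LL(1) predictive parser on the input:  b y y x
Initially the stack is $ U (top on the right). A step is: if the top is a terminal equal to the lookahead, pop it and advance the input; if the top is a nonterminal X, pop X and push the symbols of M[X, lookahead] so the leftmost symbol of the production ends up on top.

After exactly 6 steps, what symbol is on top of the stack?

step 1: stack=$ U  input=b y y x $  — expand U → R b y U
step 2: stack=$ U y b R  input=b y y x $  — expand R → epsilon
step 3: stack=$ U y b  input=b y y x $  — match b
step 4: stack=$ U y  input=y y x $  — match y
step 5: stack=$ U  input=y x $  — expand U → y R x
step 6: stack=$ x R y  input=y x $  — match y
Stack after step 6: $ x R (top = R).

R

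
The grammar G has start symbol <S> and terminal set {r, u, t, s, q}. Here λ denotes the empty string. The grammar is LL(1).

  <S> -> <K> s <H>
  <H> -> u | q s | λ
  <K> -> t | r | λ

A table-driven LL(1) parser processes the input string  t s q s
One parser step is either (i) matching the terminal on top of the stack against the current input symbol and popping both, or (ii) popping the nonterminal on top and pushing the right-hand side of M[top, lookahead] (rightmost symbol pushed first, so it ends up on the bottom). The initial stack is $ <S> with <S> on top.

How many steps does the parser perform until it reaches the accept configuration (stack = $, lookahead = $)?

     Stack        Input      Action
  1  $ <S>        t s q s $  expand <S> -> <K> s <H>
  2  $ <H> s <K>  t s q s $  expand <K> -> t
  3  $ <H> s t    t s q s $  match t
  4  $ <H> s      s q s $    match s
  5  $ <H>        q s $      expand <H> -> q s
  6  $ s q        q s $      match q
  7  $ s          s $        match s
Accept reached after 7 steps.

7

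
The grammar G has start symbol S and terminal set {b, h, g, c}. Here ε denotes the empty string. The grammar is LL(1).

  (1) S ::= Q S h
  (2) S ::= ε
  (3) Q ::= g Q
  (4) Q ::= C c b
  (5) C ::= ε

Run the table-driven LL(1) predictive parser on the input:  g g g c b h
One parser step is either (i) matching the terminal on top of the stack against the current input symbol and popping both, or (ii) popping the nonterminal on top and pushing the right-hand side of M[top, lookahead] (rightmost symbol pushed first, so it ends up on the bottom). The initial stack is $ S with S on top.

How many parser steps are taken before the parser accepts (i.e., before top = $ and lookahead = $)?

13

step 1: stack=$ S  input=g g g c b h $  — expand S ::= Q S h
step 2: stack=$ h S Q  input=g g g c b h $  — expand Q ::= g Q
step 3: stack=$ h S Q g  input=g g g c b h $  — match g
step 4: stack=$ h S Q  input=g g c b h $  — expand Q ::= g Q
step 5: stack=$ h S Q g  input=g g c b h $  — match g
step 6: stack=$ h S Q  input=g c b h $  — expand Q ::= g Q
step 7: stack=$ h S Q g  input=g c b h $  — match g
step 8: stack=$ h S Q  input=c b h $  — expand Q ::= C c b
step 9: stack=$ h S b c C  input=c b h $  — expand C ::= ε
step 10: stack=$ h S b c  input=c b h $  — match c
step 11: stack=$ h S b  input=b h $  — match b
step 12: stack=$ h S  input=h $  — expand S ::= ε
step 13: stack=$ h  input=h $  — match h
Accept reached after 13 steps.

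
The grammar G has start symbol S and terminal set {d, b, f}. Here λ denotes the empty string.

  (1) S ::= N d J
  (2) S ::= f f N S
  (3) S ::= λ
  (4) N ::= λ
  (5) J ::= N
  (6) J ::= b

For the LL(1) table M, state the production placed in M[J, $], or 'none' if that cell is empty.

FIRST(N) = {λ}
FIRST(S) = {λ, d, f}  (via N d J)
FIRST(J) = {λ, b}  (via N)
FOLLOW(S) includes $ since S is the start symbol.
FOLLOW(S): in S::=f f N S, the suffix after S is empty (adds nothing new). Thus FOLLOW(S) = {$}.
FOLLOW(J): in S::=N d J, the suffix after J is empty, so FOLLOW(J) ⊇ FOLLOW(S) = {$}. Thus FOLLOW(J) = {$}.
For J ::= N: FIRST(N) = {λ}, so it goes in M[J, t] for t ∈ {}; since λ ∈ FIRST, also for every t ∈ FOLLOW(J) = {$}.
For J ::= b: FIRST(b) = {b}, so it goes in M[J, t] for t ∈ {b}.

J ::= N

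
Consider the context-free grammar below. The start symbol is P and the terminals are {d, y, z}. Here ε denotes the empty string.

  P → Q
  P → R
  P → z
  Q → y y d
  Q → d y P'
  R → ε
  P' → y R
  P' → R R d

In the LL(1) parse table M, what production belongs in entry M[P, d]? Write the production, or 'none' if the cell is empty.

P → Q

FIRST(Q): from Q→y y d we get {y}; from Q→d y P' we get {d}. So FIRST(Q) = {d, y}.
FIRST(R): from R→ε we get {ε}. So FIRST(R) = {ε}.
FIRST(P): from P→Q we get {d, y}; from P→R we get {ε}; from P→z we get {z}. So FIRST(P) = {ε, d, y, z}.
FIRST(P'): from P'→y R we get {y}; from P'→R R d we get {d}. So FIRST(P') = {d, y}.
FOLLOW(P) includes $ since P is the start symbol.
FOLLOW(P): P appears on no right-hand side. Thus FOLLOW(P) = {$}.
For P → Q: FIRST(Q) = {d, y}, so it goes in M[P, t] for t ∈ {d, y}.
For P → R: FIRST(R) = {ε}, so it goes in M[P, t] for t ∈ {}; since ε ∈ FIRST, also for every t ∈ FOLLOW(P) = {$}.
For P → z: FIRST(z) = {z}, so it goes in M[P, t] for t ∈ {z}.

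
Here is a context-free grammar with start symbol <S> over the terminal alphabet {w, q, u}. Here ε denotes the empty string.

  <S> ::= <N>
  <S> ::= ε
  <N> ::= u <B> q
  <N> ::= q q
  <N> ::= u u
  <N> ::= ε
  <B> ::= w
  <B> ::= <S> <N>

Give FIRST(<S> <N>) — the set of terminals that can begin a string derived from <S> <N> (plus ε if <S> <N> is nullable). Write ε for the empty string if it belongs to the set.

{ε, q, u}

FIRST(<N>) = {ε, q, u}
FIRST(<S>) = {ε, q, u}  (via <N>)
FIRST(<B>) = {ε, q, u, w}  (via <S> <N>)
FIRST(<S> <N>): take FIRST of each symbol in turn, carrying on past any symbol whose FIRST contains ε; result {ε, q, u}.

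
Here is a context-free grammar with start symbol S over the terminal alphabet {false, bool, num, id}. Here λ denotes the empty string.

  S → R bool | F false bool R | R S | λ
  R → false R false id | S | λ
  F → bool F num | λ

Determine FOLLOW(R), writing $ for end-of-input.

FIRST(F): from F→bool F num we get {bool}; from F→λ we get {λ}. So FIRST(F) = {λ, bool}.
FIRST(S): from S→R bool we get {bool, false}; from S→F false bool R we get {bool, false}; from S→R S we get {λ, bool, false}; from S→λ we get {λ}. So FIRST(S) = {λ, bool, false}.
FIRST(R): from R→false R false id we get {false}; from R→S we get {λ, bool, false}; from R→λ we get {λ}. So FIRST(R) = {λ, bool, false}.
FOLLOW(S) includes $ since S is the start symbol.
FOLLOW(F): in S→F false bool R, F is followed by false bool R with FIRST {false}; in F→bool F num, F is followed by num with FIRST {num}. Thus FOLLOW(F) = {false, num}.
FOLLOW(S): in S→R S, the suffix after S is empty (adds nothing new); in R→S, the suffix after S is empty, so FOLLOW(S) ⊇ FOLLOW(R) = {$, bool, false}. Thus FOLLOW(S) = {$, bool, false}.
FOLLOW(R): in S→R bool, R is followed by bool with FIRST {bool}; in S→F false bool R, the suffix after R is empty, so FOLLOW(R) ⊇ FOLLOW(S) = {$, bool, false}; in S→R S, R is followed by S with FIRST {λ, bool, false}; in S→R S, the suffix after R is nullable, so FOLLOW(R) ⊇ FOLLOW(S) = {$, bool, false}; in R→false R false id, R is followed by false id with FIRST {false}. Thus FOLLOW(R) = {$, bool, false}.

{$, bool, false}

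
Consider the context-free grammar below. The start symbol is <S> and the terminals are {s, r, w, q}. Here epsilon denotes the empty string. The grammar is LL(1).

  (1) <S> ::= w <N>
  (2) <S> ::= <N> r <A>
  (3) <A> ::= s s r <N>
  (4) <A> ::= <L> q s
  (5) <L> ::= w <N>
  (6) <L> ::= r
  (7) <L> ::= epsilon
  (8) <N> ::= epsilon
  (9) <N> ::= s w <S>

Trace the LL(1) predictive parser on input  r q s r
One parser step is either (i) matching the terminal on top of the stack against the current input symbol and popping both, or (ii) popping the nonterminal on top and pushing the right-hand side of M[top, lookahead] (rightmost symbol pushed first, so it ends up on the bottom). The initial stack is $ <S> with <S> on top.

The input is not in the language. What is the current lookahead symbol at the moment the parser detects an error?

r

step 1: stack=$ <S>  input=r q s r $  — expand <S> ::= <N> r <A>
step 2: stack=$ <A> r <N>  input=r q s r $  — expand <N> ::= epsilon
step 3: stack=$ <A> r  input=r q s r $  — match r
step 4: stack=$ <A>  input=q s r $  — expand <A> ::= <L> q s
step 5: stack=$ s q <L>  input=q s r $  — expand <L> ::= epsilon
step 6: stack=$ s q  input=q s r $  — match q
step 7: stack=$ s  input=s r $  — match s
step 8: stack=$  input=r $  — error: stack empty but input remains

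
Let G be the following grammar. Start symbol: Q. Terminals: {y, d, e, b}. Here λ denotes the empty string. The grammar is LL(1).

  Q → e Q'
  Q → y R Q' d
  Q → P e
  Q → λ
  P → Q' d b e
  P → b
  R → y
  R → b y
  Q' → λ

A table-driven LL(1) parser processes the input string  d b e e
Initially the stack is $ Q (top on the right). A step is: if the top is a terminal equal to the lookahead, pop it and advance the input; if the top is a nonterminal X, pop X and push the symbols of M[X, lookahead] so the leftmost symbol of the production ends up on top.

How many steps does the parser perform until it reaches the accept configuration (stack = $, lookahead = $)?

7

step 1: stack=$ Q  input=d b e e $  — expand Q → P e
step 2: stack=$ e P  input=d b e e $  — expand P → Q' d b e
step 3: stack=$ e e b d Q'  input=d b e e $  — expand Q' → λ
step 4: stack=$ e e b d  input=d b e e $  — match d
step 5: stack=$ e e b  input=b e e $  — match b
step 6: stack=$ e e  input=e e $  — match e
step 7: stack=$ e  input=e $  — match e
Accept reached after 7 steps.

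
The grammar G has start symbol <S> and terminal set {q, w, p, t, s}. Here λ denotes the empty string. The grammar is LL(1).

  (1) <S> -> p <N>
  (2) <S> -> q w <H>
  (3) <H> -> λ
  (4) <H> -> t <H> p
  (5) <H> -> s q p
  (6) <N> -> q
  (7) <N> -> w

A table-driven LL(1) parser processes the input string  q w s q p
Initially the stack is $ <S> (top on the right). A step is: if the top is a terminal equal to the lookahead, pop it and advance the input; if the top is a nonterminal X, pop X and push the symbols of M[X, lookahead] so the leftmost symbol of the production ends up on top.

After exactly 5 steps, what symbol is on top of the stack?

q

step 1: stack=$ <S>  input=q w s q p $  — expand <S> -> q w <H>
step 2: stack=$ <H> w q  input=q w s q p $  — match q
step 3: stack=$ <H> w  input=w s q p $  — match w
step 4: stack=$ <H>  input=s q p $  — expand <H> -> s q p
step 5: stack=$ p q s  input=s q p $  — match s
Stack after step 5: $ p q (top = q).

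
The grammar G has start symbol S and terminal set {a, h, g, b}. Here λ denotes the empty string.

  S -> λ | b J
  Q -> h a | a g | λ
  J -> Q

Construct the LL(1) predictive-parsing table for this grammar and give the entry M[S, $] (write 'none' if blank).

S -> λ

FIRST(S) = {λ, b}
FIRST(Q) = {λ, a, h}
FIRST(J) = {λ, a, h}  (via Q)
FOLLOW(S) includes $ since S is the start symbol.
FOLLOW(S): S appears on no right-hand side. Thus FOLLOW(S) = {$}.
For S -> λ: FIRST(λ) = {λ}, so it goes in M[S, t] for t ∈ {}; since λ ∈ FIRST, also for every t ∈ FOLLOW(S) = {$}.
For S -> b J: FIRST(b J) = {b}, so it goes in M[S, t] for t ∈ {b}.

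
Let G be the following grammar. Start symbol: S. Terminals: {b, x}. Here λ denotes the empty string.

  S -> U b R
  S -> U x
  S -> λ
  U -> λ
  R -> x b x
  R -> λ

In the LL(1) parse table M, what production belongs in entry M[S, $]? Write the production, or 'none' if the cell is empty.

FIRST(U): from U->λ we get {λ}. So FIRST(U) = {λ}.
FIRST(R): from R->x b x we get {x}; from R->λ we get {λ}. So FIRST(R) = {λ, x}.
FIRST(S): from S->U b R we get {b}; from S->U x we get {x}; from S->λ we get {λ}. So FIRST(S) = {λ, b, x}.
FOLLOW(S) includes $ since S is the start symbol.
FOLLOW(S): S appears on no right-hand side. Thus FOLLOW(S) = {$}.
For S -> U b R: FIRST(U b R) = {b}, so it goes in M[S, t] for t ∈ {b}.
For S -> U x: FIRST(U x) = {x}, so it goes in M[S, t] for t ∈ {x}.
For S -> λ: FIRST(λ) = {λ}, so it goes in M[S, t] for t ∈ {}; since λ ∈ FIRST, also for every t ∈ FOLLOW(S) = {$}.

S -> λ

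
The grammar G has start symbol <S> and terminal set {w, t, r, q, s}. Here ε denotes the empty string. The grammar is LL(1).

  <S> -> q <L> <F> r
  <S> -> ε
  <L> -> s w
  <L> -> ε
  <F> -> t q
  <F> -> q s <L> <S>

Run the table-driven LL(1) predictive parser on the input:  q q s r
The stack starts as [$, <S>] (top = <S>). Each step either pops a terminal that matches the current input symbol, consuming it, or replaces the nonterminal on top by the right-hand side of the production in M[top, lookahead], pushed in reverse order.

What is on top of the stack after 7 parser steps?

<S>

     Stack            Input      Action
  1  $ <S>            q q s r $  expand <S> -> q <L> <F> r
  2  $ r <F> <L> q    q q s r $  match q
  3  $ r <F> <L>      q s r $    expand <L> -> ε
  4  $ r <F>          q s r $    expand <F> -> q s <L> <S>
  5  $ r <S> <L> s q  q s r $    match q
  6  $ r <S> <L> s    s r $      match s
  7  $ r <S> <L>      r $        expand <L> -> ε
Stack after step 7: $ r <S> (top = <S>).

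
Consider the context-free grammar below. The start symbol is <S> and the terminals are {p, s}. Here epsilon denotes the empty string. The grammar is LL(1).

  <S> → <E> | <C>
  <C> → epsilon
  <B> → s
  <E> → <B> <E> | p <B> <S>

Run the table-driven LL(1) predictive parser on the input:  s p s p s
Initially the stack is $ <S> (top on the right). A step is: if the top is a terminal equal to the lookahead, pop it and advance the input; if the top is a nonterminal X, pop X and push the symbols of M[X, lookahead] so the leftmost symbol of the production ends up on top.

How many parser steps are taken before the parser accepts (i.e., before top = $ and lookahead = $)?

step 1: stack=$ <S>  input=s p s p s $  — expand <S> → <E>
step 2: stack=$ <E>  input=s p s p s $  — expand <E> → <B> <E>
step 3: stack=$ <E> <B>  input=s p s p s $  — expand <B> → s
step 4: stack=$ <E> s  input=s p s p s $  — match s
step 5: stack=$ <E>  input=p s p s $  — expand <E> → p <B> <S>
step 6: stack=$ <S> <B> p  input=p s p s $  — match p
step 7: stack=$ <S> <B>  input=s p s $  — expand <B> → s
step 8: stack=$ <S> s  input=s p s $  — match s
step 9: stack=$ <S>  input=p s $  — expand <S> → <E>
step 10: stack=$ <E>  input=p s $  — expand <E> → p <B> <S>
step 11: stack=$ <S> <B> p  input=p s $  — match p
step 12: stack=$ <S> <B>  input=s $  — expand <B> → s
step 13: stack=$ <S> s  input=s $  — match s
step 14: stack=$ <S>  input=$  — expand <S> → <C>
step 15: stack=$ <C>  input=$  — expand <C> → epsilon
Accept reached after 15 steps.

15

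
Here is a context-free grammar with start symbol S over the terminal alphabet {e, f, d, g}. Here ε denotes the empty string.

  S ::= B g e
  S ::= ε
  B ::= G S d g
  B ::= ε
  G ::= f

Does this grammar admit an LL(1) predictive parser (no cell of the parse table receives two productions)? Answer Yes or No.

FIRST(S) = {ε, f, g}
FIRST(B) = {ε, f}
FIRST(G) = {f}
FOLLOW(S) = {$, d}
FOLLOW(B) = {g}
FOLLOW(G) = {d, f, g}
Each cell of M receives at most one production.

Yes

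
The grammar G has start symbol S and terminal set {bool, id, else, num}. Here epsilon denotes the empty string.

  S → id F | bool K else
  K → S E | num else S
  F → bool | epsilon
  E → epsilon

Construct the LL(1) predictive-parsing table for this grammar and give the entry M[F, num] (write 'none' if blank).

none

FIRST(S): from S→id F we get {id}; from S→bool K else we get {bool}. So FIRST(S) = {bool, id}.
FIRST(F): from F→bool we get {bool}; from F→epsilon we get {epsilon}. So FIRST(F) = {epsilon, bool}.
FIRST(E): from E→epsilon we get {epsilon}. So FIRST(E) = {epsilon}.
FIRST(K): from K→S E we get {bool, id}; from K→num else S we get {num}. So FIRST(K) = {bool, id, num}.
FOLLOW(S) includes $ since S is the start symbol.
FOLLOW(S): in K→S E, S is followed by E with FIRST {epsilon}; in K→S E, the suffix after S is nullable, so FOLLOW(S) ⊇ FOLLOW(K) = {else}; in K→num else S, the suffix after S is empty, so FOLLOW(S) ⊇ FOLLOW(K) = {else}. Thus FOLLOW(S) = {$, else}.
FOLLOW(F): in S→id F, the suffix after F is empty, so FOLLOW(F) ⊇ FOLLOW(S) = {$, else}. Thus FOLLOW(F) = {$, else}.
For F → bool: FIRST(bool) = {bool}, so it goes in M[F, t] for t ∈ {bool}.
For F → epsilon: FIRST(epsilon) = {epsilon}, so it goes in M[F, t] for t ∈ {}; since epsilon ∈ FIRST, also for every t ∈ FOLLOW(F) = {$, else}.
None of these place a production in M[F, num].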